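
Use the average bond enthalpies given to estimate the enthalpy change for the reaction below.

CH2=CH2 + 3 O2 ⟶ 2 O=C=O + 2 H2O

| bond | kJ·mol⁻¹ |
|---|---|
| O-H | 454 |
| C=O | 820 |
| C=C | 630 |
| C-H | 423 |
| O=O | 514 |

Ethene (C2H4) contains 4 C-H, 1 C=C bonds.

Bonds broken (reactants):
  C-H: 4 × 423 = 1692
  C=C: 1 × 630 = 630
  O=O: 3 × 514 = 1542
  Σ(broken) = 3864 kJ
Bonds formed (products):
  C=O: 4 × 820 = 3280
  O-H: 4 × 454 = 1816
  Σ(formed) = 5096 kJ
ΔH = Σ(broken) − Σ(formed) = 3864 − 5096 = −1232 kJ

ΔH ≈ −1232 kJ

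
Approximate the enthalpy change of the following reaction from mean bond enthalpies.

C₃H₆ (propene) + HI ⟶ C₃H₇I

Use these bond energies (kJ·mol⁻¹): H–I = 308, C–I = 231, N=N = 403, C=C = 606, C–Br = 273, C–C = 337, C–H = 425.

Bonds broken (reactants):
  C–C: 1 × 337 = 337
  C–H: 6 × 425 = 2550
  C=C: 1 × 606 = 606
  H–I: 1 × 308 = 308
  Σ(broken) = 3801 kJ
Bonds formed (products):
  C–C: 2 × 337 = 674
  C–H: 7 × 425 = 2975
  C–I: 1 × 231 = 231
  Σ(formed) = 3880 kJ
ΔH = Σ(broken) − Σ(formed) = 3801 − 3880 = −79 kJ

ΔH ≈ −79 kJ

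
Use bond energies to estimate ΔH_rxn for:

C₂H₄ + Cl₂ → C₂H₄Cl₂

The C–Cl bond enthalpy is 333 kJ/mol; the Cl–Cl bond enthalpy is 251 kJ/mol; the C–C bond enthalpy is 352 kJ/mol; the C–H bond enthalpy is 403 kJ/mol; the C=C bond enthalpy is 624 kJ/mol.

Bonds broken (reactants):
  C–H: 4 × 403 = 1612
  C=C: 1 × 624 = 624
  Cl–Cl: 1 × 251 = 251
  Σ(broken) = 2487 kJ
Bonds formed (products):
  C–C: 1 × 352 = 352
  C–Cl: 2 × 333 = 666
  C–H: 4 × 403 = 1612
  Σ(formed) = 2630 kJ
ΔH = Σ(broken) − Σ(formed) = 2487 − 2630 = −143 kJ

ΔH ≈ −143 kJ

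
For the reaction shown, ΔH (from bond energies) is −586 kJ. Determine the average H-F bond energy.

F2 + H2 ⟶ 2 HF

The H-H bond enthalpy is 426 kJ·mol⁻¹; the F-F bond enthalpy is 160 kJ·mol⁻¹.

Let D be the H-F bond energy.
Σ(broken) = 1×160 + 1×426 = 586
Σ(formed) = 2×D = 2D
ΔH = Σ(broken) − Σ(formed) = (586) − (2D) = +586 − 2D
Setting this equal to −586 kJ gives 2D = 1172, so D = 586 kJ/mol.

D(H-F) ≈ 586 kJ/mol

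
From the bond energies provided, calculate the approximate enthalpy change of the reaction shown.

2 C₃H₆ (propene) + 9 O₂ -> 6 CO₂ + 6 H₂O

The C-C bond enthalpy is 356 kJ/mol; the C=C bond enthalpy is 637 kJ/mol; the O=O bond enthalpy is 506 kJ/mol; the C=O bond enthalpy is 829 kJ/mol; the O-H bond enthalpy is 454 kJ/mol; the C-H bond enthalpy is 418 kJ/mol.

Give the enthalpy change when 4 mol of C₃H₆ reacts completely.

Bonds broken (reactants):
  C-C: 2 × 356 = 712
  C-H: 12 × 418 = 5016
  C=C: 2 × 637 = 1274
  O=O: 9 × 506 = 4554
  Σ(broken) = 11556 kJ
Bonds formed (products):
  C=O: 12 × 829 = 9948
  O-H: 12 × 454 = 5448
  Σ(formed) = 15396 kJ
ΔH = Σ(broken) − Σ(formed) = 11556 − 15396 = −3840 kJ
For 2× the reaction as written: 2 × (−3840) = −7680 kJ

ΔH = −7680 kJ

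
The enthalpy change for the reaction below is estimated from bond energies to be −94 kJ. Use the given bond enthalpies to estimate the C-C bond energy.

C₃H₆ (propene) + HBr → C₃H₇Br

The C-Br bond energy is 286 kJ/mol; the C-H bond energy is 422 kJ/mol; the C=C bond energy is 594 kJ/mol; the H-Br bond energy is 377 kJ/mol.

D(C-C) ≈ 357 kJ/mol

Let D be the C-C bond energy.
Σ(broken) = 1×D + 6×422 + 1×594 + 1×377 = 3503 + D
Σ(formed) = 1×286 + 2×D + 7×422 = 3240 + 2D
ΔH = Σ(broken) − Σ(formed) = (3503 + D) − (3240 + 2D) = +263 − D
Setting this equal to −94 kJ gives D = 357 kJ/mol.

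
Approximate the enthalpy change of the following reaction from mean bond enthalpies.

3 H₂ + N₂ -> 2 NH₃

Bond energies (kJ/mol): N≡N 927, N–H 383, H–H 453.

Bonds broken (reactants):
  H–H: 3 × 453 = 1359
  N≡N: 1 × 927 = 927
  Σ(broken) = 2286 kJ
Bonds formed (products):
  N–H: 6 × 383 = 2298
  Σ(formed) = 2298 kJ
ΔH = Σ(broken) − Σ(formed) = 2286 − 2298 = −12 kJ

ΔH ≈ −12 kJ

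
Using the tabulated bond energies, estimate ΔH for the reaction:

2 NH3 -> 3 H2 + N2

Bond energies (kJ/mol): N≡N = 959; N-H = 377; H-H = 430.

Bonds broken (reactants):
  N-H: 6 × 377 = 2262
  Σ(broken) = 2262 kJ
Bonds formed (products):
  H-H: 3 × 430 = 1290
  N≡N: 1 × 959 = 959
  Σ(formed) = 2249 kJ
ΔH = Σ(broken) − Σ(formed) = 2262 − 2249 = +13 kJ

ΔH ≈ +13 kJ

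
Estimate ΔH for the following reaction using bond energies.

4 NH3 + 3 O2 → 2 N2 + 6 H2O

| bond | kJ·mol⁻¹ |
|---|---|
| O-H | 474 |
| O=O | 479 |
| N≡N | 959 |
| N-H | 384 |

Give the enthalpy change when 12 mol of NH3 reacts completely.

ΔH = −4683 kJ

Bonds broken (reactants):
  N-H: 12 × 384 = 4608
  O=O: 3 × 479 = 1437
  Σ(broken) = 6045 kJ
Bonds formed (products):
  N≡N: 2 × 959 = 1918
  O-H: 12 × 474 = 5688
  Σ(formed) = 7606 kJ
ΔH = Σ(broken) − Σ(formed) = 6045 − 7606 = −1561 kJ
For 3× the reaction as written: 3 × (−1561) = −4683 kJ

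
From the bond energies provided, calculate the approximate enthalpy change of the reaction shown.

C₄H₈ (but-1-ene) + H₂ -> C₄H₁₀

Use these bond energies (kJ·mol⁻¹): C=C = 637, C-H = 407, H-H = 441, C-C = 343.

Bonds broken (reactants):
  C-C: 2 × 343 = 686
  C-H: 8 × 407 = 3256
  C=C: 1 × 637 = 637
  H-H: 1 × 441 = 441
  Σ(broken) = 5020 kJ
Bonds formed (products):
  C-C: 3 × 343 = 1029
  C-H: 10 × 407 = 4070
  Σ(formed) = 5099 kJ
ΔH = Σ(broken) − Σ(formed) = 5020 − 5099 = −79 kJ

ΔH ≈ −79 kJ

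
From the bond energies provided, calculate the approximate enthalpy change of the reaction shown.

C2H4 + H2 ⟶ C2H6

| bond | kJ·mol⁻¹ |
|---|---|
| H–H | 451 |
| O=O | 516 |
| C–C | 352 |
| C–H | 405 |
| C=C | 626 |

ΔH ≈ −85 kJ

Bonds broken (reactants):
  C–H: 4 × 405 = 1620
  C=C: 1 × 626 = 626
  H–H: 1 × 451 = 451
  Σ(broken) = 2697 kJ
Bonds formed (products):
  C–C: 1 × 352 = 352
  C–H: 6 × 405 = 2430
  Σ(formed) = 2782 kJ
ΔH = Σ(broken) − Σ(formed) = 2697 − 2782 = −85 kJ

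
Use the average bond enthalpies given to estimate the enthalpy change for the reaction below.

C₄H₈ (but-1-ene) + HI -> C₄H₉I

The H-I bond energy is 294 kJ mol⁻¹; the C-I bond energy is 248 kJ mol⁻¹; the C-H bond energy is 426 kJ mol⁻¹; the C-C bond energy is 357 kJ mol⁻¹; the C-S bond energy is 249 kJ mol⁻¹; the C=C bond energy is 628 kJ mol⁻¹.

ΔH ≈ −109 kJ

Bonds broken (reactants):
  C-C: 2 × 357 = 714
  C-H: 8 × 426 = 3408
  C=C: 1 × 628 = 628
  H-I: 1 × 294 = 294
  Σ(broken) = 5044 kJ
Bonds formed (products):
  C-C: 3 × 357 = 1071
  C-H: 9 × 426 = 3834
  C-I: 1 × 248 = 248
  Σ(formed) = 5153 kJ
ΔH = Σ(broken) − Σ(formed) = 5044 − 5153 = −109 kJ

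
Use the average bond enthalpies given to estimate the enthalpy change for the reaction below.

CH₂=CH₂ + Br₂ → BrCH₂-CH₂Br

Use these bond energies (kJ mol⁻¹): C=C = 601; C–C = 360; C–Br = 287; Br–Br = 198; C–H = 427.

ΔH ≈ −135 kJ

Bonds broken (reactants):
  Br–Br: 1 × 198 = 198
  C–H: 4 × 427 = 1708
  C=C: 1 × 601 = 601
  Σ(broken) = 2507 kJ
Bonds formed (products):
  C–Br: 2 × 287 = 574
  C–C: 1 × 360 = 360
  C–H: 4 × 427 = 1708
  Σ(formed) = 2642 kJ
ΔH = Σ(broken) − Σ(formed) = 2507 − 2642 = −135 kJ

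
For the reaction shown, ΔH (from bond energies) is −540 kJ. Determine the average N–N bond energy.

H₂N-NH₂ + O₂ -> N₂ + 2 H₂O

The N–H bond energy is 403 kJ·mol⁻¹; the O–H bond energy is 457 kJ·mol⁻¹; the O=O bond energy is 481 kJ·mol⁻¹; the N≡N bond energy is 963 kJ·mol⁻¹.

Let D be the N–N bond energy.
Σ(broken) = 4×403 + 1×D + 1×481 = 2093 + D
Σ(formed) = 1×963 + 4×457 = 2791
ΔH = Σ(broken) − Σ(formed) = (2093 + D) − (2791) = −698 + D
Setting this equal to −540 kJ gives D = 158 kJ/mol.

D(N–N) ≈ 158 kJ/mol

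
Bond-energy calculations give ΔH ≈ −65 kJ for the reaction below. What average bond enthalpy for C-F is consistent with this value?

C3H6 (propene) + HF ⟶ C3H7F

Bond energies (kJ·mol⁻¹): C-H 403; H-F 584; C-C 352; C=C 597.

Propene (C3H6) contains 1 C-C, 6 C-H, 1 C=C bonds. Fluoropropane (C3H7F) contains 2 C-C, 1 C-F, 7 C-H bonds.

D(C-F) ≈ 491 kJ/mol

Let D be the C-F bond energy.
Σ(broken) = 1×352 + 6×403 + 1×597 + 1×584 = 3951
Σ(formed) = 2×352 + 1×D + 7×403 = 3525 + D
ΔH = Σ(broken) − Σ(formed) = (3951) − (3525 + D) = +426 − D
Setting this equal to −65 kJ gives D = 491 kJ/mol.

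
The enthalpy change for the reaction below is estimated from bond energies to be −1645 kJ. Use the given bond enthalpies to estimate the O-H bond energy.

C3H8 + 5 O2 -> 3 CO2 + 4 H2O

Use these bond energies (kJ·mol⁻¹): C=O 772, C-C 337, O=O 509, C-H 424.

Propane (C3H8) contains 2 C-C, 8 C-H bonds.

Let D be the O-H bond energy.
Σ(broken) = 2×337 + 8×424 + 5×509 = 6611
Σ(formed) = 6×772 + 8×D = 4632 + 8D
ΔH = Σ(broken) − Σ(formed) = (6611) − (4632 + 8D) = +1979 − 8D
Setting this equal to −1645 kJ gives 8D = 3624, so D = 453 kJ/mol.

D(O-H) ≈ 453 kJ/mol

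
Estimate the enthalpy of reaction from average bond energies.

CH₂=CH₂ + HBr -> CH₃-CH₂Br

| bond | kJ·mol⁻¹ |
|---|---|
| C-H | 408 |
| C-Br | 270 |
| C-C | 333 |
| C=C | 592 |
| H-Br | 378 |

Bonds broken (reactants):
  C-H: 4 × 408 = 1632
  C=C: 1 × 592 = 592
  H-Br: 1 × 378 = 378
  Σ(broken) = 2602 kJ
Bonds formed (products):
  C-Br: 1 × 270 = 270
  C-C: 1 × 333 = 333
  C-H: 5 × 408 = 2040
  Σ(formed) = 2643 kJ
ΔH = Σ(broken) − Σ(formed) = 2602 − 2643 = −41 kJ

ΔH ≈ −41 kJ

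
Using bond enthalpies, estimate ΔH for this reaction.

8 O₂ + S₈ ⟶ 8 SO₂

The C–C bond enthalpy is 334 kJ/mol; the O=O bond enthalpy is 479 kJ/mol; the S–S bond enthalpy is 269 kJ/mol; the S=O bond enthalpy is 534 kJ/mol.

ΔH ≈ −2560 kJ

Bonds broken (reactants):
  O=O: 8 × 479 = 3832
  S–S: 8 × 269 = 2152
  Σ(broken) = 5984 kJ
Bonds formed (products):
  S=O: 16 × 534 = 8544
  Σ(formed) = 8544 kJ
ΔH = Σ(broken) − Σ(formed) = 5984 − 8544 = −2560 kJ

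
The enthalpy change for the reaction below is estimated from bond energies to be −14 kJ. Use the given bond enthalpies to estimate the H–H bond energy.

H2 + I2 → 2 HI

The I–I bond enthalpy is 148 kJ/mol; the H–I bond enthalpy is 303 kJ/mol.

Let D be the H–H bond energy.
Σ(broken) = 1×D + 1×148 = 148 + D
Σ(formed) = 2×303 = 606
ΔH = Σ(broken) − Σ(formed) = (148 + D) − (606) = −458 + D
Setting this equal to −14 kJ gives D = 444 kJ/mol.

D(H–H) ≈ 444 kJ/mol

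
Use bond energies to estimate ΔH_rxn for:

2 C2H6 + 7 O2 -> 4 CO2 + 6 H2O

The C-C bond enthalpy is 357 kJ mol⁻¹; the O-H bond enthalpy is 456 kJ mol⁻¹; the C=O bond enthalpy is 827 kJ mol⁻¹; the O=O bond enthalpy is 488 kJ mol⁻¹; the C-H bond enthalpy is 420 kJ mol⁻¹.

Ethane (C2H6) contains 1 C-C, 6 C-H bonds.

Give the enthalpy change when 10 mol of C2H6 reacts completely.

Bonds broken (reactants):
  C-C: 2 × 357 = 714
  C-H: 12 × 420 = 5040
  O=O: 7 × 488 = 3416
  Σ(broken) = 9170 kJ
Bonds formed (products):
  C=O: 8 × 827 = 6616
  O-H: 12 × 456 = 5472
  Σ(formed) = 12088 kJ
ΔH = Σ(broken) − Σ(formed) = 9170 − 12088 = −2918 kJ
For 5× the reaction as written: 5 × (−2918) = −14590 kJ

ΔH = −14590 kJ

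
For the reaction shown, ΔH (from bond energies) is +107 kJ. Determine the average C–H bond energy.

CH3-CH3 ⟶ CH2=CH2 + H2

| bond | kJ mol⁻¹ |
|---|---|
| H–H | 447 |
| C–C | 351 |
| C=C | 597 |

Let D be the C–H bond energy.
Σ(broken) = 1×351 + 6×D = 351 + 6D
Σ(formed) = 4×D + 1×597 + 1×447 = 1044 + 4D
ΔH = Σ(broken) − Σ(formed) = (351 + 6D) − (1044 + 4D) = −693 + 2D
Setting this equal to +107 kJ gives 2D = 800, so D = 400 kJ/mol.

D(C–H) ≈ 400 kJ/mol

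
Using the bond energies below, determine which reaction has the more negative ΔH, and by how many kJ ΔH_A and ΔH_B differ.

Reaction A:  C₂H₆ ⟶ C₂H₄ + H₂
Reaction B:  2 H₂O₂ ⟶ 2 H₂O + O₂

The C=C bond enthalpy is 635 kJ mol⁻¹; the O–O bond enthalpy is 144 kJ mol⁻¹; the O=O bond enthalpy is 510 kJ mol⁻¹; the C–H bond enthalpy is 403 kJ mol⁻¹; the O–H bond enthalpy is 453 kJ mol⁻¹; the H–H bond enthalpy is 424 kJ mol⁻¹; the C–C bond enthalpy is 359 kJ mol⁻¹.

Reaction B, by 328 kJ

Reaction A:
  Bonds broken (reactants):
    C–C: 1 × 359 = 359
    C–H: 6 × 403 = 2418
    Σ(broken) = 2777 kJ
  Bonds formed (products):
    C–H: 4 × 403 = 1612
    C=C: 1 × 635 = 635
    H–H: 1 × 424 = 424
    Σ(formed) = 2671 kJ
  ΔH_A = 2777 − 2671 = +106 kJ
Reaction B:
  Bonds broken (reactants):
    O–H: 4 × 453 = 1812
    O–O: 2 × 144 = 288
    Σ(broken) = 2100 kJ
  Bonds formed (products):
    O–H: 4 × 453 = 1812
    O=O: 1 × 510 = 510
    Σ(formed) = 2322 kJ
  ΔH_B = 2100 − 2322 = −222 kJ
ΔH_A − ΔH_B = +328 kJ, so reaction B has the more negative ΔH; |ΔH_A − ΔH_B| = 328 kJ.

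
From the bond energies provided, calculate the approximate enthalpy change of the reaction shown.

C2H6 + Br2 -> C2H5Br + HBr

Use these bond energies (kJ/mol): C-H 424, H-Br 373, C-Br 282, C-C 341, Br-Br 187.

Bonds broken (reactants):
  Br-Br: 1 × 187 = 187
  C-C: 1 × 341 = 341
  C-H: 6 × 424 = 2544
  Σ(broken) = 3072 kJ
Bonds formed (products):
  C-Br: 1 × 282 = 282
  C-C: 1 × 341 = 341
  C-H: 5 × 424 = 2120
  H-Br: 1 × 373 = 373
  Σ(formed) = 3116 kJ
ΔH = Σ(broken) − Σ(formed) = 3072 − 3116 = −44 kJ

ΔH ≈ −44 kJ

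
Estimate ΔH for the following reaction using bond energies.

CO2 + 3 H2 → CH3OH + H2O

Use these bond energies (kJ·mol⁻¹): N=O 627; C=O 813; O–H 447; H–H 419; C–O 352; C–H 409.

ΔH ≈ −37 kJ

Bonds broken (reactants):
  C=O: 2 × 813 = 1626
  H–H: 3 × 419 = 1257
  Σ(broken) = 2883 kJ
Bonds formed (products):
  C–H: 3 × 409 = 1227
  C–O: 1 × 352 = 352
  O–H: 3 × 447 = 1341
  Σ(formed) = 2920 kJ
ΔH = Σ(broken) − Σ(formed) = 2883 − 2920 = −37 kJ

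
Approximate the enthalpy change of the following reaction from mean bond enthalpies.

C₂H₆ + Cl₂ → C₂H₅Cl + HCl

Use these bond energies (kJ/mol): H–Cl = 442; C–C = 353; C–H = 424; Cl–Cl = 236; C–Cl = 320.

Bonds broken (reactants):
  C–C: 1 × 353 = 353
  C–H: 6 × 424 = 2544
  Cl–Cl: 1 × 236 = 236
  Σ(broken) = 3133 kJ
Bonds formed (products):
  C–C: 1 × 353 = 353
  C–Cl: 1 × 320 = 320
  C–H: 5 × 424 = 2120
  H–Cl: 1 × 442 = 442
  Σ(formed) = 3235 kJ
ΔH = Σ(broken) − Σ(formed) = 3133 − 3235 = −102 kJ

ΔH ≈ −102 kJ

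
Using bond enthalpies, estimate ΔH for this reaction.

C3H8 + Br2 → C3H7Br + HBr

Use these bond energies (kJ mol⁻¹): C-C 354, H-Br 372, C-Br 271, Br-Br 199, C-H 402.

ΔH ≈ −42 kJ

Bonds broken (reactants):
  Br-Br: 1 × 199 = 199
  C-C: 2 × 354 = 708
  C-H: 8 × 402 = 3216
  Σ(broken) = 4123 kJ
Bonds formed (products):
  C-Br: 1 × 271 = 271
  C-C: 2 × 354 = 708
  C-H: 7 × 402 = 2814
  H-Br: 1 × 372 = 372
  Σ(formed) = 4165 kJ
ΔH = Σ(broken) − Σ(formed) = 4123 − 4165 = −42 kJ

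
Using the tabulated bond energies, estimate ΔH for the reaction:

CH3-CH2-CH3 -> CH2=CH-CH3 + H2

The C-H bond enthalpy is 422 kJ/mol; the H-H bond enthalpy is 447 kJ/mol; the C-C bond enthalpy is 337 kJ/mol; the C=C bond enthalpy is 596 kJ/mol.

ΔH ≈ +138 kJ

Bonds broken (reactants):
  C-C: 2 × 337 = 674
  C-H: 8 × 422 = 3376
  Σ(broken) = 4050 kJ
Bonds formed (products):
  C-C: 1 × 337 = 337
  C-H: 6 × 422 = 2532
  C=C: 1 × 596 = 596
  H-H: 1 × 447 = 447
  Σ(formed) = 3912 kJ
ΔH = Σ(broken) − Σ(formed) = 4050 − 3912 = +138 kJ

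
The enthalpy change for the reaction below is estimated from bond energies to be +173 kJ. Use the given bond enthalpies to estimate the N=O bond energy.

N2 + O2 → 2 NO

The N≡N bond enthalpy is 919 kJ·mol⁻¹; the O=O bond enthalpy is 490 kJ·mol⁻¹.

D(N=O) ≈ 618 kJ/mol

Let D be the N=O bond energy.
Σ(broken) = 1×919 + 1×490 = 1409
Σ(formed) = 2×D = 2D
ΔH = Σ(broken) − Σ(formed) = (1409) − (2D) = +1409 − 2D
Setting this equal to +173 kJ gives 2D = 1236, so D = 618 kJ/mol.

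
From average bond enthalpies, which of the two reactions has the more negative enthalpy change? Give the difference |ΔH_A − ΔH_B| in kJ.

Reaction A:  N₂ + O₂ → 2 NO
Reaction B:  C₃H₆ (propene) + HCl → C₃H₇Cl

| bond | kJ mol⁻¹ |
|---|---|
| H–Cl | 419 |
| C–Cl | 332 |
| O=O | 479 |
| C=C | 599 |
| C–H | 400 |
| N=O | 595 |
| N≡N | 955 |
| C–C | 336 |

Reaction B, by 294 kJ

Reaction A:
  Bonds broken (reactants):
    N≡N: 1 × 955 = 955
    O=O: 1 × 479 = 479
    Σ(broken) = 1434 kJ
  Bonds formed (products):
    N=O: 2 × 595 = 1190
    Σ(formed) = 1190 kJ
  ΔH_A = 1434 − 1190 = +244 kJ
Reaction B:
  Bonds broken (reactants):
    C–C: 1 × 336 = 336
    C–H: 6 × 400 = 2400
    C=C: 1 × 599 = 599
    H–Cl: 1 × 419 = 419
    Σ(broken) = 3754 kJ
  Bonds formed (products):
    C–C: 2 × 336 = 672
    C–Cl: 1 × 332 = 332
    C–H: 7 × 400 = 2800
    Σ(formed) = 3804 kJ
  ΔH_B = 3754 − 3804 = −50 kJ
ΔH_A − ΔH_B = +294 kJ, so reaction B has the more negative ΔH; |ΔH_A − ΔH_B| = 294 kJ.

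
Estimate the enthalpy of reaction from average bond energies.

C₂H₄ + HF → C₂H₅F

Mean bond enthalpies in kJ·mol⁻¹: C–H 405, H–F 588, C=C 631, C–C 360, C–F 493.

Bonds broken (reactants):
  C–H: 4 × 405 = 1620
  C=C: 1 × 631 = 631
  H–F: 1 × 588 = 588
  Σ(broken) = 2839 kJ
Bonds formed (products):
  C–C: 1 × 360 = 360
  C–F: 1 × 493 = 493
  C–H: 5 × 405 = 2025
  Σ(formed) = 2878 kJ
ΔH = Σ(broken) − Σ(formed) = 2839 − 2878 = −39 kJ

ΔH ≈ −39 kJ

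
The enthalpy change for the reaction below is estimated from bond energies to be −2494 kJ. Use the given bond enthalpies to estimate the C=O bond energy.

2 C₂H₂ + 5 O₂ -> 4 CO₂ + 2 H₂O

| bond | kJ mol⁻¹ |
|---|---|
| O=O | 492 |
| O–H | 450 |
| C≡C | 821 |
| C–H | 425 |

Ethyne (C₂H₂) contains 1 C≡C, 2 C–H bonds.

Let D be the C=O bond energy.
Σ(broken) = 2×821 + 4×425 + 5×492 = 5802
Σ(formed) = 8×D + 4×450 = 1800 + 8D
ΔH = Σ(broken) − Σ(formed) = (5802) − (1800 + 8D) = +4002 − 8D
Setting this equal to −2494 kJ gives 8D = 6496, so D = 812 kJ/mol.

D(C=O) ≈ 812 kJ/mol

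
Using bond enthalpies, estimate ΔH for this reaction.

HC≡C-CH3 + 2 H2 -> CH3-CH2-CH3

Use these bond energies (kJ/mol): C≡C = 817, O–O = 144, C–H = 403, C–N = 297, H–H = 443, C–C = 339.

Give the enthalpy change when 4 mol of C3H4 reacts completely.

Bonds broken (reactants):
  C≡C: 1 × 817 = 817
  C–C: 1 × 339 = 339
  C–H: 4 × 403 = 1612
  H–H: 2 × 443 = 886
  Σ(broken) = 3654 kJ
Bonds formed (products):
  C–C: 2 × 339 = 678
  C–H: 8 × 403 = 3224
  Σ(formed) = 3902 kJ
ΔH = Σ(broken) − Σ(formed) = 3654 − 3902 = −248 kJ
For 4× the reaction as written: 4 × (−248) = −992 kJ

ΔH = −992 kJ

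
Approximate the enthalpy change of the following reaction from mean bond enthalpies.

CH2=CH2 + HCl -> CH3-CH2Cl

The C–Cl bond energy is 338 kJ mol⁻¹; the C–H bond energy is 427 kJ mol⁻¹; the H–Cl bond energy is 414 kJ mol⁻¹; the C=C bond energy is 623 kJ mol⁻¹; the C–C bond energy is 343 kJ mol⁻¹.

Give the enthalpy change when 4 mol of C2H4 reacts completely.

ΔH = −284 kJ

Bonds broken (reactants):
  C–H: 4 × 427 = 1708
  C=C: 1 × 623 = 623
  H–Cl: 1 × 414 = 414
  Σ(broken) = 2745 kJ
Bonds formed (products):
  C–C: 1 × 343 = 343
  C–Cl: 1 × 338 = 338
  C–H: 5 × 427 = 2135
  Σ(formed) = 2816 kJ
ΔH = Σ(broken) − Σ(formed) = 2745 − 2816 = −71 kJ
For 4× the reaction as written: 4 × (−71) = −284 kJ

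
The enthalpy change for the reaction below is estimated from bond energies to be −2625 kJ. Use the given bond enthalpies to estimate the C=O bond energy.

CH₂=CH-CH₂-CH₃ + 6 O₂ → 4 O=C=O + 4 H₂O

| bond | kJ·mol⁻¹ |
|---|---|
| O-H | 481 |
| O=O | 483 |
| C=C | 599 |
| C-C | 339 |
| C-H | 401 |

D(C=O) ≈ 770 kJ/mol

Let D be the C=O bond energy.
Σ(broken) = 2×339 + 8×401 + 1×599 + 6×483 = 7383
Σ(formed) = 8×D + 8×481 = 3848 + 8D
ΔH = Σ(broken) − Σ(formed) = (7383) − (3848 + 8D) = +3535 − 8D
Setting this equal to −2625 kJ gives 8D = 6160, so D = 770 kJ/mol.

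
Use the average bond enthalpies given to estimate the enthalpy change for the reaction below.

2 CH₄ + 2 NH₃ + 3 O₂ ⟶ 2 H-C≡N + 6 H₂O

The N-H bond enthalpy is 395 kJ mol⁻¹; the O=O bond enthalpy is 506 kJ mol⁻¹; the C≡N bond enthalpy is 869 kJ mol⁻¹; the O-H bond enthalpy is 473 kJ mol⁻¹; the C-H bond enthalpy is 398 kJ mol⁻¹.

ΔH ≈ −1138 kJ

Bonds broken (reactants):
  C-H: 8 × 398 = 3184
  N-H: 6 × 395 = 2370
  O=O: 3 × 506 = 1518
  Σ(broken) = 7072 kJ
Bonds formed (products):
  C≡N: 2 × 869 = 1738
  C-H: 2 × 398 = 796
  O-H: 12 × 473 = 5676
  Σ(formed) = 8210 kJ
ΔH = Σ(broken) − Σ(formed) = 7072 − 8210 = −1138 kJ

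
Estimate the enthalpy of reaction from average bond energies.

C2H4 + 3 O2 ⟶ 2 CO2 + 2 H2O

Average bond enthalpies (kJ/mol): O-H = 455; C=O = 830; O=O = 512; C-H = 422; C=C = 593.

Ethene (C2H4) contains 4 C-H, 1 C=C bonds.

ΔH ≈ −1323 kJ

Bonds broken (reactants):
  C-H: 4 × 422 = 1688
  C=C: 1 × 593 = 593
  O=O: 3 × 512 = 1536
  Σ(broken) = 3817 kJ
Bonds formed (products):
  C=O: 4 × 830 = 3320
  O-H: 4 × 455 = 1820
  Σ(formed) = 5140 kJ
ΔH = Σ(broken) − Σ(formed) = 3817 − 5140 = −1323 kJ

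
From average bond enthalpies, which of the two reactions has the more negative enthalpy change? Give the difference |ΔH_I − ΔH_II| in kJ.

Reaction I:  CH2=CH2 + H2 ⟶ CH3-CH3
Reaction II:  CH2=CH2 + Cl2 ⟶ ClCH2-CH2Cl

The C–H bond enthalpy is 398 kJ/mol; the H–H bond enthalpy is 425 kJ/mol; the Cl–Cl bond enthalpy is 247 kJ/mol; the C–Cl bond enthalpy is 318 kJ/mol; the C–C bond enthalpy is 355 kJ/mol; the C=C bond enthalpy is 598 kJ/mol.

Reaction I:
  Bonds broken (reactants):
    C–H: 4 × 398 = 1592
    C=C: 1 × 598 = 598
    H–H: 1 × 425 = 425
    Σ(broken) = 2615 kJ
  Bonds formed (products):
    C–C: 1 × 355 = 355
    C–H: 6 × 398 = 2388
    Σ(formed) = 2743 kJ
  ΔH_I = 2615 − 2743 = −128 kJ
Reaction II:
  Bonds broken (reactants):
    C–H: 4 × 398 = 1592
    C=C: 1 × 598 = 598
    Cl–Cl: 1 × 247 = 247
    Σ(broken) = 2437 kJ
  Bonds formed (products):
    C–C: 1 × 355 = 355
    C–Cl: 2 × 318 = 636
    C–H: 4 × 398 = 1592
    Σ(formed) = 2583 kJ
  ΔH_II = 2437 − 2583 = −146 kJ
ΔH_I − ΔH_II = +18 kJ, so reaction II has the more negative ΔH; |ΔH_I − ΔH_II| = 18 kJ.

Reaction II, by 18 kJ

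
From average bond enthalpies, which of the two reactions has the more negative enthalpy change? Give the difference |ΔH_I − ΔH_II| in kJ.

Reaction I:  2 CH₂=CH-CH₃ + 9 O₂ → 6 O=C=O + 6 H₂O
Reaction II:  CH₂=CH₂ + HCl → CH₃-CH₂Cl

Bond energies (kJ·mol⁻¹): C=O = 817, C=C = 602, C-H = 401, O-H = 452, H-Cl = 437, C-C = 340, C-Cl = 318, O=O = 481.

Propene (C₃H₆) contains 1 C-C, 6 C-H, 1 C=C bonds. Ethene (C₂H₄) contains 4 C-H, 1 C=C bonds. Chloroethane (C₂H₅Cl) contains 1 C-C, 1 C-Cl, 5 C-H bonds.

Reaction I:
  Bonds broken (reactants):
    C-C: 2 × 340 = 680
    C-H: 12 × 401 = 4812
    C=C: 2 × 602 = 1204
    O=O: 9 × 481 = 4329
    Σ(broken) = 11025 kJ
  Bonds formed (products):
    C=O: 12 × 817 = 9804
    O-H: 12 × 452 = 5424
    Σ(formed) = 15228 kJ
  ΔH_I = 11025 − 15228 = −4203 kJ
Reaction II:
  Bonds broken (reactants):
    C-H: 4 × 401 = 1604
    C=C: 1 × 602 = 602
    H-Cl: 1 × 437 = 437
    Σ(broken) = 2643 kJ
  Bonds formed (products):
    C-C: 1 × 340 = 340
    C-Cl: 1 × 318 = 318
    C-H: 5 × 401 = 2005
    Σ(formed) = 2663 kJ
  ΔH_II = 2643 − 2663 = −20 kJ
ΔH_I − ΔH_II = −4183 kJ, so reaction I has the more negative ΔH; |ΔH_I − ΔH_II| = 4183 kJ.

Reaction I, by 4183 kJ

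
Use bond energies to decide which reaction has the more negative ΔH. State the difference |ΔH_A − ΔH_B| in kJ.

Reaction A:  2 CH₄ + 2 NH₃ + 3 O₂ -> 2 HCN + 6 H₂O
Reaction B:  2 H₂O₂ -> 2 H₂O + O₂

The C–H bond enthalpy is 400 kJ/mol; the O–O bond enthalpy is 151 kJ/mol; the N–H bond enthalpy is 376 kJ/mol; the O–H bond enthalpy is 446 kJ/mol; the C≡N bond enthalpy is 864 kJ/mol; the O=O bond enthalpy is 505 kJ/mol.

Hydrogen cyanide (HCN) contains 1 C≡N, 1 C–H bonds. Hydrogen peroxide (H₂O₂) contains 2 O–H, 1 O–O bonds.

Reaction A:
  Bonds broken (reactants):
    C–H: 8 × 400 = 3200
    N–H: 6 × 376 = 2256
    O=O: 3 × 505 = 1515
    Σ(broken) = 6971 kJ
  Bonds formed (products):
    C≡N: 2 × 864 = 1728
    C–H: 2 × 400 = 800
    O–H: 12 × 446 = 5352
    Σ(formed) = 7880 kJ
  ΔH_A = 6971 − 7880 = −909 kJ
Reaction B:
  Bonds broken (reactants):
    O–H: 4 × 446 = 1784
    O–O: 2 × 151 = 302
    Σ(broken) = 2086 kJ
  Bonds formed (products):
    O–H: 4 × 446 = 1784
    O=O: 1 × 505 = 505
    Σ(formed) = 2289 kJ
  ΔH_B = 2086 − 2289 = −203 kJ
ΔH_A − ΔH_B = −706 kJ, so reaction A has the more negative ΔH; |ΔH_A − ΔH_B| = 706 kJ.

Reaction A, by 706 kJ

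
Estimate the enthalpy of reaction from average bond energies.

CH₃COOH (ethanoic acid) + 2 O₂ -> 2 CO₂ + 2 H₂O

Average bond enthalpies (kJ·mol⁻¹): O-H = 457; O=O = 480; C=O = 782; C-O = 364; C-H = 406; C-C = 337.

ΔH ≈ −838 kJ

Bonds broken (reactants):
  C-C: 1 × 337 = 337
  C-H: 3 × 406 = 1218
  C-O: 1 × 364 = 364
  C=O: 1 × 782 = 782
  O-H: 1 × 457 = 457
  O=O: 2 × 480 = 960
  Σ(broken) = 4118 kJ
Bonds formed (products):
  C=O: 4 × 782 = 3128
  O-H: 4 × 457 = 1828
  Σ(formed) = 4956 kJ
ΔH = Σ(broken) − Σ(formed) = 4118 − 4956 = −838 kJ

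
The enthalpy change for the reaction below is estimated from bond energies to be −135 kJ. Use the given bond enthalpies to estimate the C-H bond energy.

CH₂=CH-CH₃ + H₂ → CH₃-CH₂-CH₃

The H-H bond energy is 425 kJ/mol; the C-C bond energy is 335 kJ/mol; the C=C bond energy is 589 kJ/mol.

D(C-H) ≈ 407 kJ/mol

Let D be the C-H bond energy.
Σ(broken) = 1×335 + 6×D + 1×589 + 1×425 = 1349 + 6D
Σ(formed) = 2×335 + 8×D = 670 + 8D
ΔH = Σ(broken) − Σ(formed) = (1349 + 6D) − (670 + 8D) = +679 − 2D
Setting this equal to −135 kJ gives 2D = 814, so D = 407 kJ/mol.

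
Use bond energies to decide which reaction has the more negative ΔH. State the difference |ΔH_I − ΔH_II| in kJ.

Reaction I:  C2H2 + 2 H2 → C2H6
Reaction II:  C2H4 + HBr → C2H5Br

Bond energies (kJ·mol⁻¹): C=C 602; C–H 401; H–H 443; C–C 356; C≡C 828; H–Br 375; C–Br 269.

Reaction I:
  Bonds broken (reactants):
    C≡C: 1 × 828 = 828
    C–H: 2 × 401 = 802
    H–H: 2 × 443 = 886
    Σ(broken) = 2516 kJ
  Bonds formed (products):
    C–C: 1 × 356 = 356
    C–H: 6 × 401 = 2406
    Σ(formed) = 2762 kJ
  ΔH_I = 2516 − 2762 = −246 kJ
Reaction II:
  Bonds broken (reactants):
    C–H: 4 × 401 = 1604
    C=C: 1 × 602 = 602
    H–Br: 1 × 375 = 375
    Σ(broken) = 2581 kJ
  Bonds formed (products):
    C–Br: 1 × 269 = 269
    C–C: 1 × 356 = 356
    C–H: 5 × 401 = 2005
    Σ(formed) = 2630 kJ
  ΔH_II = 2581 − 2630 = −49 kJ
ΔH_I − ΔH_II = −197 kJ, so reaction I has the more negative ΔH; |ΔH_I − ΔH_II| = 197 kJ.

Reaction I, by 197 kJ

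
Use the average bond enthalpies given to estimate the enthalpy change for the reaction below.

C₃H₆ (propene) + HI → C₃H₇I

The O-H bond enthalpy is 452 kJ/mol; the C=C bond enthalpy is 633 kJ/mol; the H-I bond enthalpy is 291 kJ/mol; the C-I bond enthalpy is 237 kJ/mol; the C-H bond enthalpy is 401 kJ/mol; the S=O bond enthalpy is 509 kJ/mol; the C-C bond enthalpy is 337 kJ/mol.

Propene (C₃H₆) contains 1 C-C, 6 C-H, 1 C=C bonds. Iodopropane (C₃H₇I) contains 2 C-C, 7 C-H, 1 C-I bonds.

ΔH ≈ −51 kJ

Bonds broken (reactants):
  C-C: 1 × 337 = 337
  C-H: 6 × 401 = 2406
  C=C: 1 × 633 = 633
  H-I: 1 × 291 = 291
  Σ(broken) = 3667 kJ
Bonds formed (products):
  C-C: 2 × 337 = 674
  C-H: 7 × 401 = 2807
  C-I: 1 × 237 = 237
  Σ(formed) = 3718 kJ
ΔH = Σ(broken) − Σ(formed) = 3667 − 3718 = −51 kJ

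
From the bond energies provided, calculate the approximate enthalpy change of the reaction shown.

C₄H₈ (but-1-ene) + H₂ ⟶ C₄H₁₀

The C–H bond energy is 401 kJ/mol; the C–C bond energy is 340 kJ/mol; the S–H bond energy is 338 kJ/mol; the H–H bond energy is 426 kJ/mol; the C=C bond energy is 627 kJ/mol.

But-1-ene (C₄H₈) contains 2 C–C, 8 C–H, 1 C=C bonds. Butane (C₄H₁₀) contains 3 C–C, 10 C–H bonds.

ΔH ≈ −89 kJ

Bonds broken (reactants):
  C–C: 2 × 340 = 680
  C–H: 8 × 401 = 3208
  C=C: 1 × 627 = 627
  H–H: 1 × 426 = 426
  Σ(broken) = 4941 kJ
Bonds formed (products):
  C–C: 3 × 340 = 1020
  C–H: 10 × 401 = 4010
  Σ(formed) = 5030 kJ
ΔH = Σ(broken) − Σ(formed) = 4941 − 5030 = −89 kJ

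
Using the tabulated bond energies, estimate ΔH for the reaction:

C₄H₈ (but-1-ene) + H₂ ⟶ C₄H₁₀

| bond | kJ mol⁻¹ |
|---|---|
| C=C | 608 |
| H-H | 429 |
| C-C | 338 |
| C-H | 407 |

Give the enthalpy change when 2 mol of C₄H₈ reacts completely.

ΔH = −230 kJ

Bonds broken (reactants):
  C-C: 2 × 338 = 676
  C-H: 8 × 407 = 3256
  C=C: 1 × 608 = 608
  H-H: 1 × 429 = 429
  Σ(broken) = 4969 kJ
Bonds formed (products):
  C-C: 3 × 338 = 1014
  C-H: 10 × 407 = 4070
  Σ(formed) = 5084 kJ
ΔH = Σ(broken) − Σ(formed) = 4969 − 5084 = −115 kJ
For 2× the reaction as written: 2 × (−115) = −230 kJ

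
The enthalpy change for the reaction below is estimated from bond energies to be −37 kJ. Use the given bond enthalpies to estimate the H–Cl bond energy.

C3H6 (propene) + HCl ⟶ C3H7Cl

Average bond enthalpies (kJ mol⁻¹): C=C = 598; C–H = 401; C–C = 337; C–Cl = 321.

Let D be the H–Cl bond energy.
Σ(broken) = 1×337 + 6×401 + 1×598 + 1×D = 3341 + D
Σ(formed) = 2×337 + 1×321 + 7×401 = 3802
ΔH = Σ(broken) − Σ(formed) = (3341 + D) − (3802) = −461 + D
Setting this equal to −37 kJ gives D = 424 kJ/mol.

D(H–Cl) ≈ 424 kJ/mol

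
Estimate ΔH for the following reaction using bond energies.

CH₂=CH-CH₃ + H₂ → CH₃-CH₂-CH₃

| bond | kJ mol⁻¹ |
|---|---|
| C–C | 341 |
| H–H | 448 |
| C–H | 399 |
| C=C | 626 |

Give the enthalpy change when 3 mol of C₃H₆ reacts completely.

Bonds broken (reactants):
  C–C: 1 × 341 = 341
  C–H: 6 × 399 = 2394
  C=C: 1 × 626 = 626
  H–H: 1 × 448 = 448
  Σ(broken) = 3809 kJ
Bonds formed (products):
  C–C: 2 × 341 = 682
  C–H: 8 × 399 = 3192
  Σ(formed) = 3874 kJ
ΔH = Σ(broken) − Σ(formed) = 3809 − 3874 = −65 kJ
For 3× the reaction as written: 3 × (−65) = −195 kJ

ΔH = −195 kJ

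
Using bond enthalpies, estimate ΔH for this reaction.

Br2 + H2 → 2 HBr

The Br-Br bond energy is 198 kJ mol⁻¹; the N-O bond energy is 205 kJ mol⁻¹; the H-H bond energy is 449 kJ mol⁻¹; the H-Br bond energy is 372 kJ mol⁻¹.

ΔH ≈ −97 kJ

Bonds broken (reactants):
  Br-Br: 1 × 198 = 198
  H-H: 1 × 449 = 449
  Σ(broken) = 647 kJ
Bonds formed (products):
  H-Br: 2 × 372 = 744
  Σ(formed) = 744 kJ
ΔH = Σ(broken) − Σ(formed) = 647 − 744 = −97 kJ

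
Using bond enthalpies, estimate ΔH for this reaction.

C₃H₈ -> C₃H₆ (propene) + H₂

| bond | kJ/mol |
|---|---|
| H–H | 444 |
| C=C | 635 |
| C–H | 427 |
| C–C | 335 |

ΔH ≈ +110 kJ

Bonds broken (reactants):
  C–C: 2 × 335 = 670
  C–H: 8 × 427 = 3416
  Σ(broken) = 4086 kJ
Bonds formed (products):
  C–C: 1 × 335 = 335
  C–H: 6 × 427 = 2562
  C=C: 1 × 635 = 635
  H–H: 1 × 444 = 444
  Σ(formed) = 3976 kJ
ΔH = Σ(broken) − Σ(formed) = 4086 − 3976 = +110 kJ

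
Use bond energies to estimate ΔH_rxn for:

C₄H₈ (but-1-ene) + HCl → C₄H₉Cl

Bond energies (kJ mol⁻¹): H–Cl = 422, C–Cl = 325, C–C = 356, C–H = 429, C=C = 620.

ΔH ≈ −68 kJ

Bonds broken (reactants):
  C–C: 2 × 356 = 712
  C–H: 8 × 429 = 3432
  C=C: 1 × 620 = 620
  H–Cl: 1 × 422 = 422
  Σ(broken) = 5186 kJ
Bonds formed (products):
  C–C: 3 × 356 = 1068
  C–Cl: 1 × 325 = 325
  C–H: 9 × 429 = 3861
  Σ(formed) = 5254 kJ
ΔH = Σ(broken) − Σ(formed) = 5186 − 5254 = −68 kJ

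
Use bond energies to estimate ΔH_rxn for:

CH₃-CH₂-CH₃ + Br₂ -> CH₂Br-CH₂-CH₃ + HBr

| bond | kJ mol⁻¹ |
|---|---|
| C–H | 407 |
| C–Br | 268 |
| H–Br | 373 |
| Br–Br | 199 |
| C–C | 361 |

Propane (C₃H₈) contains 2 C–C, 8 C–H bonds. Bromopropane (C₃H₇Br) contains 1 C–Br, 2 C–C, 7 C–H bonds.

ΔH ≈ −35 kJ

Bonds broken (reactants):
  Br–Br: 1 × 199 = 199
  C–C: 2 × 361 = 722
  C–H: 8 × 407 = 3256
  Σ(broken) = 4177 kJ
Bonds formed (products):
  C–Br: 1 × 268 = 268
  C–C: 2 × 361 = 722
  C–H: 7 × 407 = 2849
  H–Br: 1 × 373 = 373
  Σ(formed) = 4212 kJ
ΔH = Σ(broken) − Σ(formed) = 4177 − 4212 = −35 kJ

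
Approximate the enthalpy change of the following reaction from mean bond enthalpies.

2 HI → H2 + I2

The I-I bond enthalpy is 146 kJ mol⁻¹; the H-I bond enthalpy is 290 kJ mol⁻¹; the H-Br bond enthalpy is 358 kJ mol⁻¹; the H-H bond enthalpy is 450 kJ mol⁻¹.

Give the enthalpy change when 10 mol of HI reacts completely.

ΔH = −80 kJ

Bonds broken (reactants):
  H-I: 2 × 290 = 580
  Σ(broken) = 580 kJ
Bonds formed (products):
  H-H: 1 × 450 = 450
  I-I: 1 × 146 = 146
  Σ(formed) = 596 kJ
ΔH = Σ(broken) − Σ(formed) = 580 − 596 = −16 kJ
For 5× the reaction as written: 5 × (−16) = −80 kJ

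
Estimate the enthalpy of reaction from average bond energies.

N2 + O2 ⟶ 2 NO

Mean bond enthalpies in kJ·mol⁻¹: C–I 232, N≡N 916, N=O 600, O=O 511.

ΔH ≈ +227 kJ

Bonds broken (reactants):
  N≡N: 1 × 916 = 916
  O=O: 1 × 511 = 511
  Σ(broken) = 1427 kJ
Bonds formed (products):
  N=O: 2 × 600 = 1200
  Σ(formed) = 1200 kJ
ΔH = Σ(broken) − Σ(formed) = 1427 − 1200 = +227 kJ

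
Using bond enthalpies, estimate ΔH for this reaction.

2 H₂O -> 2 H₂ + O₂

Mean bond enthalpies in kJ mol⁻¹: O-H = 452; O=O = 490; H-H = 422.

ΔH ≈ +474 kJ

Bonds broken (reactants):
  O-H: 4 × 452 = 1808
  Σ(broken) = 1808 kJ
Bonds formed (products):
  H-H: 2 × 422 = 844
  O=O: 1 × 490 = 490
  Σ(formed) = 1334 kJ
ΔH = Σ(broken) − Σ(formed) = 1808 − 1334 = +474 kJ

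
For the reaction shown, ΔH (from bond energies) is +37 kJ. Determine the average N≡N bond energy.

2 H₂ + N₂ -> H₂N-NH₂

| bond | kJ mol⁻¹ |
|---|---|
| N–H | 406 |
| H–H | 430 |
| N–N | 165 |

Let D be the N≡N bond energy.
Σ(broken) = 2×430 + 1×D = 860 + D
Σ(formed) = 4×406 + 1×165 = 1789
ΔH = Σ(broken) − Σ(formed) = (860 + D) − (1789) = −929 + D
Setting this equal to +37 kJ gives D = 966 kJ/mol.

D(N≡N) ≈ 966 kJ/mol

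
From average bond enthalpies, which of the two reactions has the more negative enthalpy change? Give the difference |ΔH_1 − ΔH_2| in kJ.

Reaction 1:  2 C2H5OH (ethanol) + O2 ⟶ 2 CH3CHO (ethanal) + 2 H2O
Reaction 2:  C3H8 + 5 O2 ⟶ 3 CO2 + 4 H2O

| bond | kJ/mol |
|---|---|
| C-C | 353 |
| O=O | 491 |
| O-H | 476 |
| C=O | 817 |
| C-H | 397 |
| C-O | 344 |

Reaction 1:
  Bonds broken (reactants):
    C-C: 2 × 353 = 706
    C-H: 10 × 397 = 3970
    C-O: 2 × 344 = 688
    O-H: 2 × 476 = 952
    O=O: 1 × 491 = 491
    Σ(broken) = 6807 kJ
  Bonds formed (products):
    C-C: 2 × 353 = 706
    C-H: 8 × 397 = 3176
    C=O: 2 × 817 = 1634
    O-H: 4 × 476 = 1904
    Σ(formed) = 7420 kJ
  ΔH_1 = 6807 − 7420 = −613 kJ
Reaction 2:
  Bonds broken (reactants):
    C-C: 2 × 353 = 706
    C-H: 8 × 397 = 3176
    O=O: 5 × 491 = 2455
    Σ(broken) = 6337 kJ
  Bonds formed (products):
    C=O: 6 × 817 = 4902
    O-H: 8 × 476 = 3808
    Σ(formed) = 8710 kJ
  ΔH_2 = 6337 − 8710 = −2373 kJ
ΔH_1 − ΔH_2 = +1760 kJ, so reaction 2 has the more negative ΔH; |ΔH_1 − ΔH_2| = 1760 kJ.

Reaction 2, by 1760 kJ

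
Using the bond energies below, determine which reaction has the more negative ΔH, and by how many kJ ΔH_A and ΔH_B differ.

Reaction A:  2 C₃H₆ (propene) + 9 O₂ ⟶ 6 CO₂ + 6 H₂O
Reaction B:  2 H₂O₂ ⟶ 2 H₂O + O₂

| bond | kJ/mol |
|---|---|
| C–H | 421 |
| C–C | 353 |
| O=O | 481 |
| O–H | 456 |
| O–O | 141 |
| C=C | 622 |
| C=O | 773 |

Reaction A, by 3218 kJ

Reaction A:
  Bonds broken (reactants):
    C–C: 2 × 353 = 706
    C–H: 12 × 421 = 5052
    C=C: 2 × 622 = 1244
    O=O: 9 × 481 = 4329
    Σ(broken) = 11331 kJ
  Bonds formed (products):
    C=O: 12 × 773 = 9276
    O–H: 12 × 456 = 5472
    Σ(formed) = 14748 kJ
  ΔH_A = 11331 − 14748 = −3417 kJ
Reaction B:
  Bonds broken (reactants):
    O–H: 4 × 456 = 1824
    O–O: 2 × 141 = 282
    Σ(broken) = 2106 kJ
  Bonds formed (products):
    O–H: 4 × 456 = 1824
    O=O: 1 × 481 = 481
    Σ(formed) = 2305 kJ
  ΔH_B = 2106 − 2305 = −199 kJ
ΔH_A − ΔH_B = −3218 kJ, so reaction A has the more negative ΔH; |ΔH_A − ΔH_B| = 3218 kJ.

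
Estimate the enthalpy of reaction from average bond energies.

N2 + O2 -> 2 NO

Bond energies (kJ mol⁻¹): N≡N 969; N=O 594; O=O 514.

ΔH ≈ +295 kJ

Bonds broken (reactants):
  N≡N: 1 × 969 = 969
  O=O: 1 × 514 = 514
  Σ(broken) = 1483 kJ
Bonds formed (products):
  N=O: 2 × 594 = 1188
  Σ(formed) = 1188 kJ
ΔH = Σ(broken) − Σ(formed) = 1483 − 1188 = +295 kJ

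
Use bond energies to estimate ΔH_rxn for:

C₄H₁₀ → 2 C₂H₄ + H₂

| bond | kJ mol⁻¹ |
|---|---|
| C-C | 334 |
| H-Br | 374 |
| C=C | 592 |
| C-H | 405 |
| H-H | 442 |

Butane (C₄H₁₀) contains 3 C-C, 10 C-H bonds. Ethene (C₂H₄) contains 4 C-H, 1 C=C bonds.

Bonds broken (reactants):
  C-C: 3 × 334 = 1002
  C-H: 10 × 405 = 4050
  Σ(broken) = 5052 kJ
Bonds formed (products):
  C-H: 8 × 405 = 3240
  C=C: 2 × 592 = 1184
  H-H: 1 × 442 = 442
  Σ(formed) = 4866 kJ
ΔH = Σ(broken) − Σ(formed) = 5052 − 4866 = +186 kJ

ΔH ≈ +186 kJ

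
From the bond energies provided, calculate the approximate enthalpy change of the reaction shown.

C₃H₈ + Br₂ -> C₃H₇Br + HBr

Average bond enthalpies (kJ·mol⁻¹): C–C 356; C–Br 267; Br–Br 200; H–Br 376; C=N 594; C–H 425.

Bonds broken (reactants):
  Br–Br: 1 × 200 = 200
  C–C: 2 × 356 = 712
  C–H: 8 × 425 = 3400
  Σ(broken) = 4312 kJ
Bonds formed (products):
  C–Br: 1 × 267 = 267
  C–C: 2 × 356 = 712
  C–H: 7 × 425 = 2975
  H–Br: 1 × 376 = 376
  Σ(formed) = 4330 kJ
ΔH = Σ(broken) − Σ(formed) = 4312 − 4330 = −18 kJ

ΔH ≈ −18 kJ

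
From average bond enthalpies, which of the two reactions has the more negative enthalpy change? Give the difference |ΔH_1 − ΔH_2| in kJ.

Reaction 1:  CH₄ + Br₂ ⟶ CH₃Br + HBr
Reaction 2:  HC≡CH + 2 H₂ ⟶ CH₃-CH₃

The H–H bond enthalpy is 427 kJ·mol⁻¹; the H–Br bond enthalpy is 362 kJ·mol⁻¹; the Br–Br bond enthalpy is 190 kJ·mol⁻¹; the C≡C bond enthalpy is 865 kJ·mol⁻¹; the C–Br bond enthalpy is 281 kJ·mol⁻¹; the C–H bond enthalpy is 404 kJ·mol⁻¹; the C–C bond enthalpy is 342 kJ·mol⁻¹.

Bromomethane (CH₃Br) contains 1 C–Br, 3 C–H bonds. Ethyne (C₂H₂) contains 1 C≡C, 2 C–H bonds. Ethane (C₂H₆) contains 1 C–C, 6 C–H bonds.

Reaction 2, by 190 kJ

Reaction 1:
  Bonds broken (reactants):
    Br–Br: 1 × 190 = 190
    C–H: 4 × 404 = 1616
    Σ(broken) = 1806 kJ
  Bonds formed (products):
    C–Br: 1 × 281 = 281
    C–H: 3 × 404 = 1212
    H–Br: 1 × 362 = 362
    Σ(formed) = 1855 kJ
  ΔH_1 = 1806 − 1855 = −49 kJ
Reaction 2:
  Bonds broken (reactants):
    C≡C: 1 × 865 = 865
    C–H: 2 × 404 = 808
    H–H: 2 × 427 = 854
    Σ(broken) = 2527 kJ
  Bonds formed (products):
    C–C: 1 × 342 = 342
    C–H: 6 × 404 = 2424
    Σ(formed) = 2766 kJ
  ΔH_2 = 2527 − 2766 = −239 kJ
ΔH_1 − ΔH_2 = +190 kJ, so reaction 2 has the more negative ΔH; |ΔH_1 − ΔH_2| = 190 kJ.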